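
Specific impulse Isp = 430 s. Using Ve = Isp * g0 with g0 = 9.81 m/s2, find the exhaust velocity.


Ve = Isp * g0 = 430 * 9.81 = 4218.3 m/s

4218.3 m/s


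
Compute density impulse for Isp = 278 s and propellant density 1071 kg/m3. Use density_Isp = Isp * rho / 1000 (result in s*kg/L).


rho*Isp = 278 * 1071 / 1000 = 298 s*kg/L

298 s*kg/L


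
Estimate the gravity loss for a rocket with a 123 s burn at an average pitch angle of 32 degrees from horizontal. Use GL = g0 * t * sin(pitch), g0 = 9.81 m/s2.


GL = 9.81 * 123 * sin(32 deg) = 639 m/s

639 m/s


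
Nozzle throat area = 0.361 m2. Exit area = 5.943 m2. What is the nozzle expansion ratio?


AR = 5.943 / 0.361 = 16.5

16.5


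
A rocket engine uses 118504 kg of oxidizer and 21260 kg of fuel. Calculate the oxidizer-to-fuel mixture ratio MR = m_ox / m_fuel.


MR = 118504 / 21260 = 5.57

5.57


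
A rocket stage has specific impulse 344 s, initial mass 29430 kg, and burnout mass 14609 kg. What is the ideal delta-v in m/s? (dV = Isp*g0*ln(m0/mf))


Ve = 344 * 9.81 = 3374.64 m/s
dV = 3374.64 * ln(29430/14609) = 2364 m/s

2364 m/s


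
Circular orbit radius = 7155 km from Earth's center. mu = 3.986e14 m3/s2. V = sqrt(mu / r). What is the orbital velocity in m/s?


V = sqrt(3.986e14 / 7155000) = 7464 m/s

7464 m/s


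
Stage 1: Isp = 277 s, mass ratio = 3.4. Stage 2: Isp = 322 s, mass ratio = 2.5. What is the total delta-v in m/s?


dV1 = 277 * 9.81 * ln(3.4) = 3325.5 m/s
dV2 = 322 * 9.81 * ln(2.5) = 2894.4 m/s
Total dV = 3325.5 + 2894.4 = 6219.9 m/s ~ 6220 m/s

6220 m/s


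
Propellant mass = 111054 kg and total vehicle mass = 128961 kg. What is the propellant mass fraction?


PMF = 111054 / 128961 = 0.861

0.861


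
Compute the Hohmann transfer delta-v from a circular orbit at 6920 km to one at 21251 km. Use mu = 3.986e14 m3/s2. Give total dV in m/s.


V1 = sqrt(mu/r1) = 7589.54 m/s
dV1 = V1*(sqrt(2*r2/(r1+r2)) - 1) = 1732.67 m/s
V2 = sqrt(mu/r2) = 4330.91 m/s
dV2 = V2*(1 - sqrt(2*r1/(r1+r2))) = 1295.3 m/s
Total dV = 3028 m/s

3028 m/s


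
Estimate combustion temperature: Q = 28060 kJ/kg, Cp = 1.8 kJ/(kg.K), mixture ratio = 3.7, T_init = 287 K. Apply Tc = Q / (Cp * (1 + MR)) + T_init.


Tc = 28060 / (1.8 * (1 + 3.7)) + 287 = 3604 K

3604 K


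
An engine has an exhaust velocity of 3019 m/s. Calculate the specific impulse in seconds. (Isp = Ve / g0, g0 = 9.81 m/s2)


Isp = Ve / g0 = 3019 / 9.81 = 307.7 s

307.7 s


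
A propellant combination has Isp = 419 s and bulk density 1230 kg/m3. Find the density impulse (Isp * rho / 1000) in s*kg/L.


rho*Isp = 419 * 1230 / 1000 = 515 s*kg/L

515 s*kg/L


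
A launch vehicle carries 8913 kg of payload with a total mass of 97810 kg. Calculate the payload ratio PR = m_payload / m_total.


PR = 8913 / 97810 = 0.0911

0.0911


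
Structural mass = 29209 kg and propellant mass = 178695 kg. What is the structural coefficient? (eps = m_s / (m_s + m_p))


eps = 29209 / (29209 + 178695) = 0.1405

0.1405


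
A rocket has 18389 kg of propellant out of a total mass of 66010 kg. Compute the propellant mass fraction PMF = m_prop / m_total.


PMF = 18389 / 66010 = 0.279

0.279


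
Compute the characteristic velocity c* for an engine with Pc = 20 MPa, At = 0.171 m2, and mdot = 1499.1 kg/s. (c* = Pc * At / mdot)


c* = 20e6 * 0.171 / 1499.1 = 2281 m/s

2281 m/s


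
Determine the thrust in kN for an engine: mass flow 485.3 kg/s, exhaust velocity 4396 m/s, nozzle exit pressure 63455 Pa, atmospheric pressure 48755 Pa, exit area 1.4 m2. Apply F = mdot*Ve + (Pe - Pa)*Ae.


F = 485.3 * 4396 + (63455 - 48755) * 1.4 = 2.1540e+06 N = 2154.0 kN

2154.0 kN


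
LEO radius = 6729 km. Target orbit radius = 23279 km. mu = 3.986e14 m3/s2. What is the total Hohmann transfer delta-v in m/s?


V1 = sqrt(mu/r1) = 7696.5 m/s
dV1 = V1*(sqrt(2*r2/(r1+r2)) - 1) = 1890.26 m/s
V2 = sqrt(mu/r2) = 4137.96 m/s
dV2 = V2*(1 - sqrt(2*r1/(r1+r2))) = 1366.82 m/s
Total dV = 3257 m/s

3257 m/s


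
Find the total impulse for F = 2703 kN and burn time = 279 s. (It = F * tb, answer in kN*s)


It = 2703 * 279 = 754137 kN*s

754137 kN*s


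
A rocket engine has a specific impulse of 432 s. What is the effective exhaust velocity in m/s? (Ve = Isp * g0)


Ve = Isp * g0 = 432 * 9.81 = 4237.9 m/s

4237.9 m/s


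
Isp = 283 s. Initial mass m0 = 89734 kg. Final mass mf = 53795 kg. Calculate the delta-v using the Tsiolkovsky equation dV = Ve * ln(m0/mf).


Ve = 283 * 9.81 = 2776.23 m/s
dV = 2776.23 * ln(89734/53795) = 1421 m/s

1421 m/s


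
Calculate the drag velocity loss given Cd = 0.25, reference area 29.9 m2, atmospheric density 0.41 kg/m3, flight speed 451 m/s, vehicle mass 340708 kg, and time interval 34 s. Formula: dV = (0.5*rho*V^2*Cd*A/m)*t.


D = 0.5 * 0.41 * 451^2 * 0.25 * 29.9 = 311686.61 N
a = 311686.61 / 340708 = 0.9148 m/s2
dV = 0.9148 * 34 = 31.1 m/s

31.1 m/s


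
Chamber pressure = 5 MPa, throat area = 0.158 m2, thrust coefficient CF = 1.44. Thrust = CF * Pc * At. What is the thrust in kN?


F = 1.44 * 5e6 * 0.158 = 1.1376e+06 N = 1137.6 kN

1137.6 kN


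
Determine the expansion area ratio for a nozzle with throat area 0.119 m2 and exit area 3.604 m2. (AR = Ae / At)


AR = 3.604 / 0.119 = 30.3

30.3


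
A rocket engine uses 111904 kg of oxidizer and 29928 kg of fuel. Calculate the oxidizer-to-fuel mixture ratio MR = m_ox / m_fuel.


MR = 111904 / 29928 = 3.74

3.74


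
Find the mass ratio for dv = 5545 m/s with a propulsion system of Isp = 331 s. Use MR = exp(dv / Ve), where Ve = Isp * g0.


Ve = 331 * 9.81 = 3247.11 m/s
MR = exp(5545 / 3247.11) = 5.516

5.516


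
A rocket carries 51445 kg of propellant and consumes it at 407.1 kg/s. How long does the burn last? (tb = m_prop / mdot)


tb = 51445 / 407.1 = 126.4 s

126.4 s


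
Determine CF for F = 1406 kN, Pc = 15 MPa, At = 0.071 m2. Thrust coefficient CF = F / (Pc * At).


CF = 1406000 / (15e6 * 0.071) = 1.32

1.32


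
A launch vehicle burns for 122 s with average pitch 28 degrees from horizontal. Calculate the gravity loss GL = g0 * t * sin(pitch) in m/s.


GL = 9.81 * 122 * sin(28 deg) = 562 m/s

562 m/s


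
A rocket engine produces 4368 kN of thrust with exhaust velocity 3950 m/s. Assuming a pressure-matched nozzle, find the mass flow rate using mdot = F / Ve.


mdot = F / Ve = 4368000 / 3950 = 1105.8 kg/s

1105.8 kg/s


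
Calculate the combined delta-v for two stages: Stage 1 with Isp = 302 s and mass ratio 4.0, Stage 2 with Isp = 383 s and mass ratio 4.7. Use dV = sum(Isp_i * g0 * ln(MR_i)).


dV1 = 302 * 9.81 * ln(4.0) = 4107.1 m/s
dV2 = 383 * 9.81 * ln(4.7) = 5814.5 m/s
Total dV = 4107.1 + 5814.5 = 9921.6 m/s ~ 9922 m/s

9922 m/s


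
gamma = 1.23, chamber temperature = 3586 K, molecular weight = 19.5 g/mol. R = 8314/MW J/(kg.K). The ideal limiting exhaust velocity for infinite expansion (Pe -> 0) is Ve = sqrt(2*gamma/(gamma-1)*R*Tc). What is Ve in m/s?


R = 8314 / 19.5 = 426.36 J/(kg.K)
Ve = sqrt(2 * 1.23 / (1.23 - 1) * 426.36 * 3586) = 4044 m/s

4044 m/s


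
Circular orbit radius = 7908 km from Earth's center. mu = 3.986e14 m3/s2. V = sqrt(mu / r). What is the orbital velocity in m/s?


V = sqrt(3.986e14 / 7908000) = 7100 m/s

7100 m/s


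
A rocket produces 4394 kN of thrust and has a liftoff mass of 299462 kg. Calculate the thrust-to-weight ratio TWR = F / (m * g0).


TWR = 4394000 / (299462 * 9.81) = 1.5

1.5


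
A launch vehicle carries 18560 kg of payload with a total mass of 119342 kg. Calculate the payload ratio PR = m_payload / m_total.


PR = 18560 / 119342 = 0.1555

0.1555


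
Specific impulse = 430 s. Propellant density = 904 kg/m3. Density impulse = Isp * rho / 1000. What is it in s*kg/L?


rho*Isp = 430 * 904 / 1000 = 389 s*kg/L

389 s*kg/L


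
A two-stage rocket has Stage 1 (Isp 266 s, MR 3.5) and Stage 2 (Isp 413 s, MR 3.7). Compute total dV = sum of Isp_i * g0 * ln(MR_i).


dV1 = 266 * 9.81 * ln(3.5) = 3269.0 m/s
dV2 = 413 * 9.81 * ln(3.7) = 5300.7 m/s
Total dV = 3269.0 + 5300.7 = 8569.7 m/s ~ 8570 m/s

8570 m/s


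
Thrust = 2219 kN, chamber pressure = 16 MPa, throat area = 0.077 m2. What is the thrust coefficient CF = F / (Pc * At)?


CF = 2219000 / (16e6 * 0.077) = 1.8

1.8


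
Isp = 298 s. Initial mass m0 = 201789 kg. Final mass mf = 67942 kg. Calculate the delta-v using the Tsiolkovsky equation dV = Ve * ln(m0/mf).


Ve = 298 * 9.81 = 2923.38 m/s
dV = 2923.38 * ln(201789/67942) = 3182 m/s

3182 m/s


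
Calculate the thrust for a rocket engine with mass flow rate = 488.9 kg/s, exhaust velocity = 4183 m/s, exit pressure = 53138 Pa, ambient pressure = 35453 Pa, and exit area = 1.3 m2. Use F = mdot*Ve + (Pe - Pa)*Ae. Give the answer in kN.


F = 488.9 * 4183 + (53138 - 35453) * 1.3 = 2.0681e+06 N = 2068.1 kN

2068.1 kN


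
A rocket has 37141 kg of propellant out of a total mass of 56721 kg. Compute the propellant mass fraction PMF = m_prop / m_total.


PMF = 37141 / 56721 = 0.655

0.655


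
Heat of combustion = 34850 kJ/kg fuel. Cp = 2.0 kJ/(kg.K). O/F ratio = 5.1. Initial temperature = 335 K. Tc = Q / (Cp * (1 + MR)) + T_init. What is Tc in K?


Tc = 34850 / (2.0 * (1 + 5.1)) + 335 = 3192 K

3192 K


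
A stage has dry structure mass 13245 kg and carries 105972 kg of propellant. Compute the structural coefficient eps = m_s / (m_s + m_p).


eps = 13245 / (13245 + 105972) = 0.1111

0.1111


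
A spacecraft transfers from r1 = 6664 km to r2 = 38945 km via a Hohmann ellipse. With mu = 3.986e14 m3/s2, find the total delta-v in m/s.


V1 = sqrt(mu/r1) = 7733.95 m/s
dV1 = V1*(sqrt(2*r2/(r1+r2)) - 1) = 2372.92 m/s
V2 = sqrt(mu/r2) = 3199.21 m/s
dV2 = V2*(1 - sqrt(2*r1/(r1+r2))) = 1469.79 m/s
Total dV = 3843 m/s

3843 m/s


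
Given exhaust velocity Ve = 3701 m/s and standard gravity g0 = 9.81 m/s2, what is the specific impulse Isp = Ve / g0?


Isp = Ve / g0 = 3701 / 9.81 = 377.3 s

377.3 s


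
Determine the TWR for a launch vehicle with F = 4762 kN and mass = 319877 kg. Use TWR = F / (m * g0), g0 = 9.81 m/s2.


TWR = 4762000 / (319877 * 9.81) = 1.52

1.52


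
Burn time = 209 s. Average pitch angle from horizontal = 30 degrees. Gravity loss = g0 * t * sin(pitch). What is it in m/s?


GL = 9.81 * 209 * sin(30 deg) = 1025 m/s

1025 m/s


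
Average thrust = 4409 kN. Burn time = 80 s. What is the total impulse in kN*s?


It = 4409 * 80 = 352720 kN*s

352720 kN*s


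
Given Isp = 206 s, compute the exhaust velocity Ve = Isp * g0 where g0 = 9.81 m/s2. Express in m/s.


Ve = Isp * g0 = 206 * 9.81 = 2020.9 m/s

2020.9 m/s


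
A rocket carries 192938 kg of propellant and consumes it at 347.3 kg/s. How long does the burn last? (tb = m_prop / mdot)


tb = 192938 / 347.3 = 555.5 s

555.5 s


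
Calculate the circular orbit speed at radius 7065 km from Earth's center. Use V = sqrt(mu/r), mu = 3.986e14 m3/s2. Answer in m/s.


V = sqrt(3.986e14 / 7065000) = 7511 m/s

7511 m/s


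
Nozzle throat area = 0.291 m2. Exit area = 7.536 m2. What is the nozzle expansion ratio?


AR = 7.536 / 0.291 = 25.9

25.9


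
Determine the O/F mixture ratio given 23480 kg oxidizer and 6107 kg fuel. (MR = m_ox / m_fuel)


MR = 23480 / 6107 = 3.84

3.84


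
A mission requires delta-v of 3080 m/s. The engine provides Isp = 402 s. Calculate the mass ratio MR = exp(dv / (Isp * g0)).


Ve = 402 * 9.81 = 3943.62 m/s
MR = exp(3080 / 3943.62) = 2.184

2.184


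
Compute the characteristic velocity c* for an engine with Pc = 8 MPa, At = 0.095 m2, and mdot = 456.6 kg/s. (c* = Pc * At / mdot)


c* = 8e6 * 0.095 / 456.6 = 1664 m/s

1664 m/s


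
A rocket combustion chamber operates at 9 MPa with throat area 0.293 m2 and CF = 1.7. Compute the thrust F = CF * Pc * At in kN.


F = 1.7 * 9e6 * 0.293 = 4.4829e+06 N = 4482.9 kN

4482.9 kN


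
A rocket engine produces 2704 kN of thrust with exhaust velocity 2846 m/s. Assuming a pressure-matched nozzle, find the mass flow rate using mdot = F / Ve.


mdot = F / Ve = 2704000 / 2846 = 950.1 kg/s

950.1 kg/s


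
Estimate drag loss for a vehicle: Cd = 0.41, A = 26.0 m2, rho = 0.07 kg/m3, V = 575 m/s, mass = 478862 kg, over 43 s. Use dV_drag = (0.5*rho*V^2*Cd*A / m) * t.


D = 0.5 * 0.07 * 575^2 * 0.41 * 26.0 = 123356.19 N
a = 123356.19 / 478862 = 0.2576 m/s2
dV = 0.2576 * 43 = 11.1 m/s

11.1 m/s


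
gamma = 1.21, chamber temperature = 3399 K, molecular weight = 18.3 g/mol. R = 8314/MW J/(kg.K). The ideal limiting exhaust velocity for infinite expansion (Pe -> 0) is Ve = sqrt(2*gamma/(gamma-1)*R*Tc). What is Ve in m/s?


R = 8314 / 18.3 = 454.32 J/(kg.K)
Ve = sqrt(2 * 1.21 / (1.21 - 1) * 454.32 * 3399) = 4218 m/s

4218 m/s


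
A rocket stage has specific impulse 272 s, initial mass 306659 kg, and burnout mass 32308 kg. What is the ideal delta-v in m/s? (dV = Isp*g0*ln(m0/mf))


Ve = 272 * 9.81 = 2668.32 m/s
dV = 2668.32 * ln(306659/32308) = 6005 m/s

6005 m/s


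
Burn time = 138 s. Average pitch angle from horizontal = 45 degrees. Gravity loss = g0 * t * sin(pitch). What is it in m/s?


GL = 9.81 * 138 * sin(45 deg) = 957 m/s

957 m/s


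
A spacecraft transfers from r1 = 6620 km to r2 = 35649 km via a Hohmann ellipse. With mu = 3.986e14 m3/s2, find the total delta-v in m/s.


V1 = sqrt(mu/r1) = 7759.61 m/s
dV1 = V1*(sqrt(2*r2/(r1+r2)) - 1) = 2318.23 m/s
V2 = sqrt(mu/r2) = 3343.84 m/s
dV2 = V2*(1 - sqrt(2*r1/(r1+r2))) = 1472.39 m/s
Total dV = 3791 m/s

3791 m/s


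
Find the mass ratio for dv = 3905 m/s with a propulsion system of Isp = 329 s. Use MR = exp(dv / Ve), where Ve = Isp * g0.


Ve = 329 * 9.81 = 3227.49 m/s
MR = exp(3905 / 3227.49) = 3.353

3.353


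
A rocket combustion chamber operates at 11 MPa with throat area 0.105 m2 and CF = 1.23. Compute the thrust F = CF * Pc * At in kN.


F = 1.23 * 11e6 * 0.105 = 1.4206e+06 N = 1420.7 kN

1420.7 kN


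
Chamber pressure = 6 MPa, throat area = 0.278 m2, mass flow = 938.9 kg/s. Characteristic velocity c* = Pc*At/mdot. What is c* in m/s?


c* = 6e6 * 0.278 / 938.9 = 1777 m/s

1777 m/s


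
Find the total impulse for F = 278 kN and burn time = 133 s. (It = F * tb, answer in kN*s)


It = 278 * 133 = 36974 kN*s

36974 kN*s


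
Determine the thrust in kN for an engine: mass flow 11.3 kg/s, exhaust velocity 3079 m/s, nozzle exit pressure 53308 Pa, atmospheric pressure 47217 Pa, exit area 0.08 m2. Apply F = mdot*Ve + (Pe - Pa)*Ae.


F = 11.3 * 3079 + (53308 - 47217) * 0.08 = 35280.0 N = 35.3 kN

35.3 kN


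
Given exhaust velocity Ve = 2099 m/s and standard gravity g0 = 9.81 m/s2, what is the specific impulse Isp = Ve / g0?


Isp = Ve / g0 = 2099 / 9.81 = 214.0 s

214.0 s


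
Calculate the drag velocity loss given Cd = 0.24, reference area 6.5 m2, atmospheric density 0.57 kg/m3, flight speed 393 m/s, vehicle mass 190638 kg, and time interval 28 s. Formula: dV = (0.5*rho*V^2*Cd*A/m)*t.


D = 0.5 * 0.57 * 393^2 * 0.24 * 6.5 = 68668.03 N
a = 68668.03 / 190638 = 0.3602 m/s2
dV = 0.3602 * 28 = 10.1 m/s

10.1 m/s


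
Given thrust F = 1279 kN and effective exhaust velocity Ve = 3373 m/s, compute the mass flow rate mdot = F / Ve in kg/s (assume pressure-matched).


mdot = F / Ve = 1279000 / 3373 = 379.2 kg/s

379.2 kg/s


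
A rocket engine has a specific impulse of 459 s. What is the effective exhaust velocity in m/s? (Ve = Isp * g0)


Ve = Isp * g0 = 459 * 9.81 = 4502.8 m/s

4502.8 m/s


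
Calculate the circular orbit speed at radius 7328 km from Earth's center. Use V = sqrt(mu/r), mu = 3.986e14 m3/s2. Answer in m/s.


V = sqrt(3.986e14 / 7328000) = 7375 m/s

7375 m/s


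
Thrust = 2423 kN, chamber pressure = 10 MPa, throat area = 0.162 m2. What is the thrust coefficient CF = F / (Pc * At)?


CF = 2423000 / (10e6 * 0.162) = 1.5

1.5


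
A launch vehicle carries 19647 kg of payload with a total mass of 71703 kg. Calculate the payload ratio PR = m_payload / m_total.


PR = 19647 / 71703 = 0.274

0.274


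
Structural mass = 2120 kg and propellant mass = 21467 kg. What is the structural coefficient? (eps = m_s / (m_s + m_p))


eps = 2120 / (2120 + 21467) = 0.0899

0.0899


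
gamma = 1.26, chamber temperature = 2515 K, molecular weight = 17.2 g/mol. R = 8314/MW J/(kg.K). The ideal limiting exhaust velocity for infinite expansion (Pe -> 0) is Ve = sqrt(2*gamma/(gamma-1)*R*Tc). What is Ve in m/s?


R = 8314 / 17.2 = 483.37 J/(kg.K)
Ve = sqrt(2 * 1.26 / (1.26 - 1) * 483.37 * 2515) = 3433 m/s

3433 m/s


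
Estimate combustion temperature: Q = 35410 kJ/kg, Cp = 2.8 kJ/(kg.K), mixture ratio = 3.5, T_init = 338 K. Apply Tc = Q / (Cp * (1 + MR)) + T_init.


Tc = 35410 / (2.8 * (1 + 3.5)) + 338 = 3148 K

3148 K


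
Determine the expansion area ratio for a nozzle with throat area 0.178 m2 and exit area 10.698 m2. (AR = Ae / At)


AR = 10.698 / 0.178 = 60.1

60.1


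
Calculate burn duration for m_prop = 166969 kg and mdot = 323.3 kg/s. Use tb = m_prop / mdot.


tb = 166969 / 323.3 = 516.5 s

516.5 s


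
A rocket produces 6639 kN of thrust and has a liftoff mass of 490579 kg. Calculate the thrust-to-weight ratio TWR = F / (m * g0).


TWR = 6639000 / (490579 * 9.81) = 1.38

1.38


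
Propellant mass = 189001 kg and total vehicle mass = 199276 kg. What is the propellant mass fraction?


PMF = 189001 / 199276 = 0.948

0.948


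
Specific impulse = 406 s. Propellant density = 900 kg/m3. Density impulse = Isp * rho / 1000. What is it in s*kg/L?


rho*Isp = 406 * 900 / 1000 = 365 s*kg/L

365 s*kg/L


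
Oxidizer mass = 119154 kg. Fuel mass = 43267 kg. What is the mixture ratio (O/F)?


MR = 119154 / 43267 = 2.75

2.75


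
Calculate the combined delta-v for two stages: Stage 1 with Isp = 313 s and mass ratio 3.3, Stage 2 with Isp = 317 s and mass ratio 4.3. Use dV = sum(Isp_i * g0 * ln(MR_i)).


dV1 = 313 * 9.81 * ln(3.3) = 3666.0 m/s
dV2 = 317 * 9.81 * ln(4.3) = 4536.0 m/s
Total dV = 3666.0 + 4536.0 = 8202.0 m/s ~ 8202 m/s

8202 m/s


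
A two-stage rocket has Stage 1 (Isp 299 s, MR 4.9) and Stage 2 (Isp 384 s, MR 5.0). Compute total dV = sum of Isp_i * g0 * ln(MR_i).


dV1 = 299 * 9.81 * ln(4.9) = 4661.5 m/s
dV2 = 384 * 9.81 * ln(5.0) = 6062.8 m/s
Total dV = 4661.5 + 6062.8 = 10724.3 m/s ~ 10724 m/s

10724 m/s


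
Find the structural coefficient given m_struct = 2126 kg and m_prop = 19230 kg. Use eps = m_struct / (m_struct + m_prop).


eps = 2126 / (2126 + 19230) = 0.0996

0.0996


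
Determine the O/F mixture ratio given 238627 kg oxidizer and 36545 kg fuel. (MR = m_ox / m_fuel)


MR = 238627 / 36545 = 6.53

6.53


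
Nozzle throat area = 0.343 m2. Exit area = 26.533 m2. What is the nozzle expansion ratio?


AR = 26.533 / 0.343 = 77.4

77.4


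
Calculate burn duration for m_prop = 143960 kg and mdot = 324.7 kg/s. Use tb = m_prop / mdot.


tb = 143960 / 324.7 = 443.4 s

443.4 s


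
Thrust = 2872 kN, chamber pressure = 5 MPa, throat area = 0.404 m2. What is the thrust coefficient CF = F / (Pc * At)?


CF = 2872000 / (5e6 * 0.404) = 1.42

1.42


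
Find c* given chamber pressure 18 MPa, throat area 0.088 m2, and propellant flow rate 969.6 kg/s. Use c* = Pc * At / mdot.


c* = 18e6 * 0.088 / 969.6 = 1634 m/s

1634 m/s


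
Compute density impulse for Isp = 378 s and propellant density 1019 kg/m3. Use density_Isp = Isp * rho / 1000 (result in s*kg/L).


rho*Isp = 378 * 1019 / 1000 = 385 s*kg/L

385 s*kg/L


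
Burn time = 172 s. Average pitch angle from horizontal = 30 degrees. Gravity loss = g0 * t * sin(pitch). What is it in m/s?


GL = 9.81 * 172 * sin(30 deg) = 844 m/s

844 m/s


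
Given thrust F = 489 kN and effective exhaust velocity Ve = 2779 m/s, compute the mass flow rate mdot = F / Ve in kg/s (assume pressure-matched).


mdot = F / Ve = 489000 / 2779 = 176.0 kg/s

176.0 kg/s


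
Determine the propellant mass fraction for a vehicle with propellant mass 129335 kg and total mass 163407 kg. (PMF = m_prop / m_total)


PMF = 129335 / 163407 = 0.791

0.791


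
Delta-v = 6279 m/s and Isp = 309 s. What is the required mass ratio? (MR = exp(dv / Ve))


Ve = 309 * 9.81 = 3031.29 m/s
MR = exp(6279 / 3031.29) = 7.936

7.936


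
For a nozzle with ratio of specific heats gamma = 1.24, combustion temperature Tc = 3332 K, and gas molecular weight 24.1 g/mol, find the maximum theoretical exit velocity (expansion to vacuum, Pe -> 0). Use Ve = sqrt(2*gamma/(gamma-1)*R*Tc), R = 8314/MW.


R = 8314 / 24.1 = 344.98 J/(kg.K)
Ve = sqrt(2 * 1.24 / (1.24 - 1) * 344.98 * 3332) = 3446 m/s

3446 m/s


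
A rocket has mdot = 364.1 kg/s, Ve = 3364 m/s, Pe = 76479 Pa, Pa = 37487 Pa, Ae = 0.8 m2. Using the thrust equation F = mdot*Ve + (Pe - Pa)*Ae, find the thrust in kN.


F = 364.1 * 3364 + (76479 - 37487) * 0.8 = 1.2560e+06 N = 1256.0 kN

1256.0 kN


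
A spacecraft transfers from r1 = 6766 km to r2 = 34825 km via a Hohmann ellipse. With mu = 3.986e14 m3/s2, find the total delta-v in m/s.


V1 = sqrt(mu/r1) = 7675.43 m/s
dV1 = V1*(sqrt(2*r2/(r1+r2)) - 1) = 2257.18 m/s
V2 = sqrt(mu/r2) = 3383.16 m/s
dV2 = V2*(1 - sqrt(2*r1/(r1+r2))) = 1453.4 m/s
Total dV = 3711 m/s

3711 m/s


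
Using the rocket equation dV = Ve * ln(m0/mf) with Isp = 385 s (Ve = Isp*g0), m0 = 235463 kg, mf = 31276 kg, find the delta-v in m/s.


Ve = 385 * 9.81 = 3776.85 m/s
dV = 3776.85 * ln(235463/31276) = 7624 m/s

7624 m/s


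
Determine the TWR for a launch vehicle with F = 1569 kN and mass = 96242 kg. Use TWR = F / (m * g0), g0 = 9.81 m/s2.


TWR = 1569000 / (96242 * 9.81) = 1.66

1.66


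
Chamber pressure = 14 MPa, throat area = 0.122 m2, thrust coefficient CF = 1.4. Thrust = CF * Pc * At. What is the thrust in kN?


F = 1.4 * 14e6 * 0.122 = 2.3912e+06 N = 2391.2 kN

2391.2 kN


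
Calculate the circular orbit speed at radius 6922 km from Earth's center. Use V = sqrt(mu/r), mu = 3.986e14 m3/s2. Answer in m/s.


V = sqrt(3.986e14 / 6922000) = 7588 m/s

7588 m/s


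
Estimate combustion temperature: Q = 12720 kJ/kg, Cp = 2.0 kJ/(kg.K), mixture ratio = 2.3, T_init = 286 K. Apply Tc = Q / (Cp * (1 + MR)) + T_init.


Tc = 12720 / (2.0 * (1 + 2.3)) + 286 = 2213 K

2213 K


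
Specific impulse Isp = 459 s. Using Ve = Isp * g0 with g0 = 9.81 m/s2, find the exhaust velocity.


Ve = Isp * g0 = 459 * 9.81 = 4502.8 m/s

4502.8 m/s


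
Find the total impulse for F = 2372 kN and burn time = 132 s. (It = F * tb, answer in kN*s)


It = 2372 * 132 = 313104 kN*s

313104 kN*s


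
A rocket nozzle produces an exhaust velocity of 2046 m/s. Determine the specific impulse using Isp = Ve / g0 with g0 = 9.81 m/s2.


Isp = Ve / g0 = 2046 / 9.81 = 208.6 s

208.6 s


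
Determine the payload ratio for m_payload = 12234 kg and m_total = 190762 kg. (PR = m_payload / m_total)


PR = 12234 / 190762 = 0.0641

0.0641


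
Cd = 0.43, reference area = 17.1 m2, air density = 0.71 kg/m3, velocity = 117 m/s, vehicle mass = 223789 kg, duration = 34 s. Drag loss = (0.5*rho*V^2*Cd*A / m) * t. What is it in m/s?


D = 0.5 * 0.71 * 117^2 * 0.43 * 17.1 = 35732.6 N
a = 35732.6 / 223789 = 0.1597 m/s2
dV = 0.1597 * 34 = 5.4 m/s

5.4 m/s


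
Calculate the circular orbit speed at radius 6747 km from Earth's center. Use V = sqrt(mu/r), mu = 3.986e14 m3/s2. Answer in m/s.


V = sqrt(3.986e14 / 6747000) = 7686 m/s

7686 m/s


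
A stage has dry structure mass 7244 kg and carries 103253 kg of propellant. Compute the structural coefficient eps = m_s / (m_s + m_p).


eps = 7244 / (7244 + 103253) = 0.0656

0.0656


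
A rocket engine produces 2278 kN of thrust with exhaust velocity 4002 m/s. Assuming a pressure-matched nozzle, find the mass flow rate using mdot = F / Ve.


mdot = F / Ve = 2278000 / 4002 = 569.2 kg/s

569.2 kg/s


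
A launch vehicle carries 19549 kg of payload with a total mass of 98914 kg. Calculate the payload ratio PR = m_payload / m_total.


PR = 19549 / 98914 = 0.1976

0.1976


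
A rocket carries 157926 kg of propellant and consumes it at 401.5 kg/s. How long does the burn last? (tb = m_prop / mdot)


tb = 157926 / 401.5 = 393.3 s

393.3 s


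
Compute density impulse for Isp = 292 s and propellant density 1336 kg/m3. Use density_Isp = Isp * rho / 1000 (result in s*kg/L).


rho*Isp = 292 * 1336 / 1000 = 390 s*kg/L

390 s*kg/L


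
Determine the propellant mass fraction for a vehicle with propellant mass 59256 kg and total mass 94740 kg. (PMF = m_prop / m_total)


PMF = 59256 / 94740 = 0.625

0.625


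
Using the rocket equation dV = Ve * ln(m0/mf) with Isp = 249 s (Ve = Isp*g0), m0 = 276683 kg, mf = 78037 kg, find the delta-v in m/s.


Ve = 249 * 9.81 = 2442.69 m/s
dV = 2442.69 * ln(276683/78037) = 3092 m/s

3092 m/s


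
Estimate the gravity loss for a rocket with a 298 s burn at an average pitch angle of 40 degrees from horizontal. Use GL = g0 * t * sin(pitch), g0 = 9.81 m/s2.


GL = 9.81 * 298 * sin(40 deg) = 1879 m/s

1879 m/s


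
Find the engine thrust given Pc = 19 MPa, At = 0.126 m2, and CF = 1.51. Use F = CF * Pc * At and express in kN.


F = 1.51 * 19e6 * 0.126 = 3.6149e+06 N = 3614.9 kN

3614.9 kN


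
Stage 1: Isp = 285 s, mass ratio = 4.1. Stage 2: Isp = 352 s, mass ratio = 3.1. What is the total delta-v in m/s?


dV1 = 285 * 9.81 * ln(4.1) = 3944.9 m/s
dV2 = 352 * 9.81 * ln(3.1) = 3906.9 m/s
Total dV = 3944.9 + 3906.9 = 7851.8 m/s ~ 7852 m/s

7852 m/s


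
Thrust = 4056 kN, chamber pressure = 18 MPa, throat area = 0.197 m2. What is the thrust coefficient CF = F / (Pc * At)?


CF = 4056000 / (18e6 * 0.197) = 1.14

1.14


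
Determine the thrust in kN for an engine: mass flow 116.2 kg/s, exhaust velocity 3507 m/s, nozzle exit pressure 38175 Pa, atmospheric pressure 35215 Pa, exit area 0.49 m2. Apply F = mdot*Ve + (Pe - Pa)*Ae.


F = 116.2 * 3507 + (38175 - 35215) * 0.49 = 408964.0 N = 409.0 kN

409.0 kN


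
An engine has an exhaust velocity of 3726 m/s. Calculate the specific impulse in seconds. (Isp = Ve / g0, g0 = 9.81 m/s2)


Isp = Ve / g0 = 3726 / 9.81 = 379.8 s

379.8 s


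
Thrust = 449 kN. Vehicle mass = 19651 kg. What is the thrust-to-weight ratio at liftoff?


TWR = 449000 / (19651 * 9.81) = 2.33

2.33


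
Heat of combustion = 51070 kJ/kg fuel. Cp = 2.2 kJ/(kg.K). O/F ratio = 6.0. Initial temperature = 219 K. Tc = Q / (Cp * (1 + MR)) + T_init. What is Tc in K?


Tc = 51070 / (2.2 * (1 + 6.0)) + 219 = 3535 K

3535 K


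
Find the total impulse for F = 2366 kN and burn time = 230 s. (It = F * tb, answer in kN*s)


It = 2366 * 230 = 544180 kN*s

544180 kN*s


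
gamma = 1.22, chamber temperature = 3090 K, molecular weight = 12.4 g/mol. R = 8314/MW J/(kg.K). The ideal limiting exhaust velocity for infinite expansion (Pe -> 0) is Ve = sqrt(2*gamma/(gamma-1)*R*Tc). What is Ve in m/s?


R = 8314 / 12.4 = 670.48 J/(kg.K)
Ve = sqrt(2 * 1.22 / (1.22 - 1) * 670.48 * 3090) = 4794 m/s

4794 m/s


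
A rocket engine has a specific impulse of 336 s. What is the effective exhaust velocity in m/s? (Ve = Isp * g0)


Ve = Isp * g0 = 336 * 9.81 = 3296.2 m/s

3296.2 m/s


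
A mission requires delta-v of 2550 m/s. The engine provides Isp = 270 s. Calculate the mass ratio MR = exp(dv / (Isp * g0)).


Ve = 270 * 9.81 = 2648.7 m/s
MR = exp(2550 / 2648.7) = 2.619

2.619


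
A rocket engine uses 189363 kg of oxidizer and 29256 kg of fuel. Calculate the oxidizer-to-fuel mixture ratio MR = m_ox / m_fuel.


MR = 189363 / 29256 = 6.47

6.47


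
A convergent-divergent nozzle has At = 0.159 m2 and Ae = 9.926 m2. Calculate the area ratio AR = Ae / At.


AR = 9.926 / 0.159 = 62.4

62.4


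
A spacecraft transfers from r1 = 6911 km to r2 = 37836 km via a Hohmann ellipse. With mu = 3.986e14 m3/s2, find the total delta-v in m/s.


V1 = sqrt(mu/r1) = 7594.48 m/s
dV1 = V1*(sqrt(2*r2/(r1+r2)) - 1) = 2281.58 m/s
V2 = sqrt(mu/r2) = 3245.76 m/s
dV2 = V2*(1 - sqrt(2*r1/(r1+r2))) = 1441.83 m/s
Total dV = 3723 m/s

3723 m/s


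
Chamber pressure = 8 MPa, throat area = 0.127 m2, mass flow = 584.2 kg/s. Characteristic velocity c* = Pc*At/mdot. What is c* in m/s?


c* = 8e6 * 0.127 / 584.2 = 1739 m/s

1739 m/s


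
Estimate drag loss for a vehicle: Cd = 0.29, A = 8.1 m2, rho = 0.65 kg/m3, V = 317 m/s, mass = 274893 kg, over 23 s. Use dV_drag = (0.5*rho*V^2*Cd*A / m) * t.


D = 0.5 * 0.65 * 317^2 * 0.29 * 8.1 = 76715.81 N
a = 76715.81 / 274893 = 0.2791 m/s2
dV = 0.2791 * 23 = 6.4 m/s

6.4 m/s


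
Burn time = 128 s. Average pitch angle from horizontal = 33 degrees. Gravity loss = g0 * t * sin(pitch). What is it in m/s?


GL = 9.81 * 128 * sin(33 deg) = 684 m/s

684 m/s


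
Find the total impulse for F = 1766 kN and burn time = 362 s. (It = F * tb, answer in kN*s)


It = 1766 * 362 = 639292 kN*s

639292 kN*s


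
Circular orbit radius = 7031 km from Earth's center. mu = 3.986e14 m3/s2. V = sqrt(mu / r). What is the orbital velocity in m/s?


V = sqrt(3.986e14 / 7031000) = 7529 m/s

7529 m/s


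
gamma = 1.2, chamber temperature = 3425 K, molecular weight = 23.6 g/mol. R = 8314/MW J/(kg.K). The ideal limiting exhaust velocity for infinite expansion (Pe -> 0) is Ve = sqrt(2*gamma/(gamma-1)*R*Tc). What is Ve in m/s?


R = 8314 / 23.6 = 352.29 J/(kg.K)
Ve = sqrt(2 * 1.2 / (1.2 - 1) * 352.29 * 3425) = 3805 m/s

3805 m/s


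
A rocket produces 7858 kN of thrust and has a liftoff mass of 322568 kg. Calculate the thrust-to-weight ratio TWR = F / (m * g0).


TWR = 7858000 / (322568 * 9.81) = 2.48

2.48


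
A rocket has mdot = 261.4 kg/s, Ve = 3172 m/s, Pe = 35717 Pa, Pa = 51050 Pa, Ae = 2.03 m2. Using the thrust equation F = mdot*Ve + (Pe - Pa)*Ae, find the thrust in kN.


F = 261.4 * 3172 + (35717 - 51050) * 2.03 = 798035.0 N = 798.0 kN

798.0 kN


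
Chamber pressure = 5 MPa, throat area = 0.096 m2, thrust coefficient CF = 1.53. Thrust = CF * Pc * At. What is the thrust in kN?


F = 1.53 * 5e6 * 0.096 = 734400.0 N = 734.4 kN

734.4 kN


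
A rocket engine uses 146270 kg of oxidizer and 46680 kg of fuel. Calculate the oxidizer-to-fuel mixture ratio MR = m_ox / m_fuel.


MR = 146270 / 46680 = 3.13

3.13


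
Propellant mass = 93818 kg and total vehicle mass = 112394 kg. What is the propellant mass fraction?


PMF = 93818 / 112394 = 0.835

0.835


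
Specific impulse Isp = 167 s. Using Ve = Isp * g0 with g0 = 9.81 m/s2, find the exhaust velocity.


Ve = Isp * g0 = 167 * 9.81 = 1638.3 m/s

1638.3 m/s


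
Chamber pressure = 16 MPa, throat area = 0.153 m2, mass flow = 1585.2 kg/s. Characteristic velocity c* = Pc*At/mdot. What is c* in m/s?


c* = 16e6 * 0.153 / 1585.2 = 1544 m/s

1544 m/s


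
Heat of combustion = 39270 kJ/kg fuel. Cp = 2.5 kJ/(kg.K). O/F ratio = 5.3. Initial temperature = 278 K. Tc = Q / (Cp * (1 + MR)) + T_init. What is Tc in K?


Tc = 39270 / (2.5 * (1 + 5.3)) + 278 = 2771 K

2771 K


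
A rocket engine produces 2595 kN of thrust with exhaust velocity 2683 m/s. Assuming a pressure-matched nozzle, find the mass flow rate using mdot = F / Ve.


mdot = F / Ve = 2595000 / 2683 = 967.2 kg/s

967.2 kg/s


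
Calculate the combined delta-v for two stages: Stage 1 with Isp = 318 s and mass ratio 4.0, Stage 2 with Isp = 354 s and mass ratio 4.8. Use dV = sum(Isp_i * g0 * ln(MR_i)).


dV1 = 318 * 9.81 * ln(4.0) = 4324.7 m/s
dV2 = 354 * 9.81 * ln(4.8) = 5447.4 m/s
Total dV = 4324.7 + 5447.4 = 9772.1 m/s ~ 9772 m/s

9772 m/s


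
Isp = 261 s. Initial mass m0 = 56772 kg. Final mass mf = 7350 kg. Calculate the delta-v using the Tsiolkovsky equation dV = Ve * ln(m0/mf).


Ve = 261 * 9.81 = 2560.41 m/s
dV = 2560.41 * ln(56772/7350) = 5234 m/s

5234 m/s


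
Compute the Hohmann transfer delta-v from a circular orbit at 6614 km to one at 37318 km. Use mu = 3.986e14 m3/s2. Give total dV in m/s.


V1 = sqrt(mu/r1) = 7763.12 m/s
dV1 = V1*(sqrt(2*r2/(r1+r2)) - 1) = 2355.47 m/s
V2 = sqrt(mu/r2) = 3268.21 m/s
dV2 = V2*(1 - sqrt(2*r1/(r1+r2))) = 1474.85 m/s
Total dV = 3830 m/s

3830 m/s


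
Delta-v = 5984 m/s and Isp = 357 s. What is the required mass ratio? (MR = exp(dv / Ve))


Ve = 357 * 9.81 = 3502.17 m/s
MR = exp(5984 / 3502.17) = 5.522

5.522


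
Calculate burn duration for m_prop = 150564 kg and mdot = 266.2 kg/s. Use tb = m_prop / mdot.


tb = 150564 / 266.2 = 565.6 s

565.6 s


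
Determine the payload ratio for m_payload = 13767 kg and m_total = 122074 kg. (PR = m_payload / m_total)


PR = 13767 / 122074 = 0.1128

0.1128


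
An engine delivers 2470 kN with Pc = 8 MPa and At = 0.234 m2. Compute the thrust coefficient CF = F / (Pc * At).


CF = 2470000 / (8e6 * 0.234) = 1.32

1.32


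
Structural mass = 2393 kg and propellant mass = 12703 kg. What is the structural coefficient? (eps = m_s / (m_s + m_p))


eps = 2393 / (2393 + 12703) = 0.1585

0.1585


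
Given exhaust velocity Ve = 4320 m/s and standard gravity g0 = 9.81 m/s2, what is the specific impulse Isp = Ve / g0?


Isp = Ve / g0 = 4320 / 9.81 = 440.4 s

440.4 s


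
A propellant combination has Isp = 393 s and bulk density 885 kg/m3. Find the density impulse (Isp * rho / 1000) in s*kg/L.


rho*Isp = 393 * 885 / 1000 = 348 s*kg/L

348 s*kg/L


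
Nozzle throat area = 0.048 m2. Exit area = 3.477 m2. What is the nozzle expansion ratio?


AR = 3.477 / 0.048 = 72.4

72.4


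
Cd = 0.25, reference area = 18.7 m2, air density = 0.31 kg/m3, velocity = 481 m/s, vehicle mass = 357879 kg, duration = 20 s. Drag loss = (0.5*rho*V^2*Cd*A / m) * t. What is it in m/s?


D = 0.5 * 0.31 * 481^2 * 0.25 * 18.7 = 167649.96 N
a = 167649.96 / 357879 = 0.4685 m/s2
dV = 0.4685 * 20 = 9.4 m/s

9.4 m/s


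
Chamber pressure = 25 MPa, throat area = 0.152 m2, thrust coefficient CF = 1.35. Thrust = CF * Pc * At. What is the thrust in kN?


F = 1.35 * 25e6 * 0.152 = 5.1300e+06 N = 5130.0 kN

5130.0 kN


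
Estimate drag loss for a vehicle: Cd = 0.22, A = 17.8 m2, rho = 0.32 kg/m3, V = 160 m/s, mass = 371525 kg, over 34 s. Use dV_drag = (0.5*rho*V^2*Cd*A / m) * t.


D = 0.5 * 0.32 * 160^2 * 0.22 * 17.8 = 16039.94 N
a = 16039.94 / 371525 = 0.0432 m/s2
dV = 0.0432 * 34 = 1.5 m/s

1.5 m/s


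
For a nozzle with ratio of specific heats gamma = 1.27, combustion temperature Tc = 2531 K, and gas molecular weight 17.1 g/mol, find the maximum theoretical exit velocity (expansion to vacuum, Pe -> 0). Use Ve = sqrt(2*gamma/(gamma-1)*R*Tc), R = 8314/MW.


R = 8314 / 17.1 = 486.2 J/(kg.K)
Ve = sqrt(2 * 1.27 / (1.27 - 1) * 486.2 * 2531) = 3402 m/s

3402 m/s


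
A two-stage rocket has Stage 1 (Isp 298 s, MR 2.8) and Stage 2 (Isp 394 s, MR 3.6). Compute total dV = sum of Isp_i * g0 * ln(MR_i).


dV1 = 298 * 9.81 * ln(2.8) = 3010.0 m/s
dV2 = 394 * 9.81 * ln(3.6) = 4951.0 m/s
Total dV = 3010.0 + 4951.0 = 7961.0 m/s ~ 7961 m/s

7961 m/s


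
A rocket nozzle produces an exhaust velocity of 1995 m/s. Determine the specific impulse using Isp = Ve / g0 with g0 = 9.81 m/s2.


Isp = Ve / g0 = 1995 / 9.81 = 203.4 s

203.4 s


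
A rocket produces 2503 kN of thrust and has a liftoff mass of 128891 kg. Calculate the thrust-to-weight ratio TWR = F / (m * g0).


TWR = 2503000 / (128891 * 9.81) = 1.98

1.98


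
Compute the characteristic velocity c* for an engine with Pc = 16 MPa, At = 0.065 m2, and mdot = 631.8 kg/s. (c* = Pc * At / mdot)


c* = 16e6 * 0.065 / 631.8 = 1646 m/s

1646 m/s


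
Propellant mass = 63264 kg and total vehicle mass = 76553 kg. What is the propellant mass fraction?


PMF = 63264 / 76553 = 0.826

0.826


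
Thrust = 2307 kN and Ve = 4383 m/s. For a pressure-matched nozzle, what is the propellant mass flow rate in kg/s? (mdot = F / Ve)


mdot = F / Ve = 2307000 / 4383 = 526.4 kg/s

526.4 kg/s


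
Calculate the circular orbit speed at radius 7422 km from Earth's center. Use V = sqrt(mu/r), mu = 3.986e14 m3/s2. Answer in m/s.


V = sqrt(3.986e14 / 7422000) = 7328 m/s

7328 m/s


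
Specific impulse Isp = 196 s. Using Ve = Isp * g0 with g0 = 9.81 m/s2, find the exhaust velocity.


Ve = Isp * g0 = 196 * 9.81 = 1922.8 m/s

1922.8 m/s


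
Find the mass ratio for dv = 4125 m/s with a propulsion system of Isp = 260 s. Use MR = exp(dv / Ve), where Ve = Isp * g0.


Ve = 260 * 9.81 = 2550.6 m/s
MR = exp(4125 / 2550.6) = 5.039

5.039


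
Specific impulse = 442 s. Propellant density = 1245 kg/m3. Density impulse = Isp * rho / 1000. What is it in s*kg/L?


rho*Isp = 442 * 1245 / 1000 = 550 s*kg/L

550 s*kg/L


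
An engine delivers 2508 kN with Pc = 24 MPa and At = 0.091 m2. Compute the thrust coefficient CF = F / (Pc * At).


CF = 2508000 / (24e6 * 0.091) = 1.15

1.15


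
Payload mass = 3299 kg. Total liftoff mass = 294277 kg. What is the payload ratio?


PR = 3299 / 294277 = 0.0112

0.0112


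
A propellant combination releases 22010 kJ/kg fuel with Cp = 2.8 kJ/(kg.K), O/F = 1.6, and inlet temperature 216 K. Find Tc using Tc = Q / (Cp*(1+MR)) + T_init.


Tc = 22010 / (2.8 * (1 + 1.6)) + 216 = 3239 K

3239 K


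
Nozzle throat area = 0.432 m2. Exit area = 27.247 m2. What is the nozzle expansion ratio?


AR = 27.247 / 0.432 = 63.1

63.1


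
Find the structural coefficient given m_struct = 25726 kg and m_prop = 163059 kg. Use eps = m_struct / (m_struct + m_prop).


eps = 25726 / (25726 + 163059) = 0.1363

0.1363


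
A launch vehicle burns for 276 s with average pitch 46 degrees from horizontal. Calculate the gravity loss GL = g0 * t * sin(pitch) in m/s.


GL = 9.81 * 276 * sin(46 deg) = 1948 m/s

1948 m/s


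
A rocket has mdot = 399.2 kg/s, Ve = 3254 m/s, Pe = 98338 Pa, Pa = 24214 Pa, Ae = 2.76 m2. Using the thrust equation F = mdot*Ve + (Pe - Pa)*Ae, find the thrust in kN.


F = 399.2 * 3254 + (98338 - 24214) * 2.76 = 1.5036e+06 N = 1503.6 kN

1503.6 kN


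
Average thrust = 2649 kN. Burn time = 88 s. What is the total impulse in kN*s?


It = 2649 * 88 = 233112 kN*s

233112 kN*s


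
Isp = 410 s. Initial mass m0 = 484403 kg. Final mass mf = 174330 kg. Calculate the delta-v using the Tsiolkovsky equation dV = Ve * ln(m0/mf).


Ve = 410 * 9.81 = 4022.1 m/s
dV = 4022.1 * ln(484403/174330) = 4110 m/s

4110 m/s


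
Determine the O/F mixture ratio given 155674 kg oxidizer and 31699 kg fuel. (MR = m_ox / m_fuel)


MR = 155674 / 31699 = 4.91

4.91


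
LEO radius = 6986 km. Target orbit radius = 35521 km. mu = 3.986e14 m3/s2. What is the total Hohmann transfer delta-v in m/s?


V1 = sqrt(mu/r1) = 7553.61 m/s
dV1 = V1*(sqrt(2*r2/(r1+r2)) - 1) = 2211.61 m/s
V2 = sqrt(mu/r2) = 3349.86 m/s
dV2 = V2*(1 - sqrt(2*r1/(r1+r2))) = 1429.31 m/s
Total dV = 3641 m/s

3641 m/s


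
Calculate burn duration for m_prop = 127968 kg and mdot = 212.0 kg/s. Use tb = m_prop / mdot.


tb = 127968 / 212.0 = 603.6 s

603.6 s


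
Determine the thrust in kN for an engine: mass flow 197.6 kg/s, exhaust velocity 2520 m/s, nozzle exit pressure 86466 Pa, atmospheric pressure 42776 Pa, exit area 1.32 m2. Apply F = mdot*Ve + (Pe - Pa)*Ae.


F = 197.6 * 2520 + (86466 - 42776) * 1.32 = 555623.0 N = 555.6 kN

555.6 kN


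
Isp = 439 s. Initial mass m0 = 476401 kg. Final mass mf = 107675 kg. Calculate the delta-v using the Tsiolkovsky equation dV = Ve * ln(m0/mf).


Ve = 439 * 9.81 = 4306.59 m/s
dV = 4306.59 * ln(476401/107675) = 6405 m/s

6405 m/s


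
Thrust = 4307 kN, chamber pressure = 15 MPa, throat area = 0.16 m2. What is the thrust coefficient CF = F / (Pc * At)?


CF = 4307000 / (15e6 * 0.16) = 1.79

1.79


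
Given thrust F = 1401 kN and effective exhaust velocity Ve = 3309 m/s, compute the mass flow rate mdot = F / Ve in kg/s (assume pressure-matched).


mdot = F / Ve = 1401000 / 3309 = 423.4 kg/s

423.4 kg/s
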